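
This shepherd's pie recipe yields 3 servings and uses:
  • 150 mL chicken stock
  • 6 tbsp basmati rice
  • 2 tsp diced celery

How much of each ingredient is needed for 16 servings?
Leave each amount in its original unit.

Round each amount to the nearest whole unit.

Scaling factor: 16/3.
chicken stock: 150 mL × 16/3 = 800 mL
basmati rice: 6 tbsp × 16/3 = 32 tbsp
diced celery: 2 tsp × 16/3 ≈ 11 tsp

chicken stock: 800 mL; basmati rice: 32 tbsp; diced celery: 11 tsp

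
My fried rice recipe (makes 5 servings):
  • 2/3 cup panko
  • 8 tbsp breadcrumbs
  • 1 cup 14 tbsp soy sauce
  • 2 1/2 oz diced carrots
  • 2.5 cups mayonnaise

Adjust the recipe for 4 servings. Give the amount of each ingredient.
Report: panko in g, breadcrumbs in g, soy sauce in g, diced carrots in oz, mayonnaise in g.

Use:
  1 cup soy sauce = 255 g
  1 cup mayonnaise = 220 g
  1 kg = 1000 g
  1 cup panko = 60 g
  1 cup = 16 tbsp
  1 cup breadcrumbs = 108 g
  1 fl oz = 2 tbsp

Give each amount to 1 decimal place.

Scaling factor: 4/5 = 0.8.
panko: 2/3 cup × 4/5 × 60 g/cup = 32.0 g
breadcrumbs: 8 tbsp × 4/5 ÷ 16 tbsp/cup × 108 g/cup = 43.2 g
soy sauce: (1 cup + 14 tbsp = 1.875 cup) × 4/5 × 255 g/cup = 382.5 g
diced carrots: 2.5 oz × 4/5 = 2.0 oz
mayonnaise: 2.5 cup × 4/5 × 220 g/cup = 440.0 g

panko: 32.0 g; breadcrumbs: 43.2 g; soy sauce: 382.5 g; diced carrots: 2.0 oz; mayonnaise: 440.0 g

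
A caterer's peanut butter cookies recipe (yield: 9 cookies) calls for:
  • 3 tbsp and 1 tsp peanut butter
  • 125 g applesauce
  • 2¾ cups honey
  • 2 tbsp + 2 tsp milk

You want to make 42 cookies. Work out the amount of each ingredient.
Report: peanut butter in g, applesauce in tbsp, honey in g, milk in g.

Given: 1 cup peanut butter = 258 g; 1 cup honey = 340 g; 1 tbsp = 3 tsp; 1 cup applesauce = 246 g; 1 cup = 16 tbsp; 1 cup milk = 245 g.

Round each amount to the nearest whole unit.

Scaling factor: 42/9 = 14/3.
peanut butter: (3 tbsp + 1 tsp = 10/3 tbsp) × 14/3 ÷ 16 tbsp/cup × 258 g/cup ≈ 251 g
applesauce: 125 g × 14/3 ÷ 246 g/cup × 16 tbsp/cup ≈ 38 tbsp
honey: 2.75 cup × 14/3 × 340 g/cup ≈ 4363 g
milk: (2 tbsp + 2 tsp = 8/3 tbsp) × 14/3 ÷ 16 tbsp/cup × 245 g/cup ≈ 191 g

peanut butter: 251 g; applesauce: 38 tbsp; honey: 4363 g; milk: 191 g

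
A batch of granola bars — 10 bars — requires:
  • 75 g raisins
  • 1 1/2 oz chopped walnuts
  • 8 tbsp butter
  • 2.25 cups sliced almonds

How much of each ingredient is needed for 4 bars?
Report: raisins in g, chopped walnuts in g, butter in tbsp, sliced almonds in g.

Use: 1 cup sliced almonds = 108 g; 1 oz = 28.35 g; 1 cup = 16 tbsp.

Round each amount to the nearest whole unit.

Scaling factor: 4/10 = 2/5 = 0.4.
raisins: 75 g × 2/5 = 30 g
chopped walnuts: 1.5 oz × 2/5 × 28.35 g/oz ≈ 17 g
butter: 8 tbsp × 2/5 ≈ 3 tbsp
sliced almonds: 2.25 cup × 2/5 × 108 g/cup ≈ 97 g

raisins: 30 g; chopped walnuts: 17 g; butter: 3 tbsp; sliced almonds: 97 g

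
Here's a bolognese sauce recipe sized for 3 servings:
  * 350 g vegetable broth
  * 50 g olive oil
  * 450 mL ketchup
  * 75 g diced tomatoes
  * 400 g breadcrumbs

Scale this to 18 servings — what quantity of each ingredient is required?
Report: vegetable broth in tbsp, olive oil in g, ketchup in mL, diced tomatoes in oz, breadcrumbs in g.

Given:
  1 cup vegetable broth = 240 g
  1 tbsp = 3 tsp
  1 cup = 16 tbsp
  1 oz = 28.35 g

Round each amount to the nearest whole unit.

Scaling factor: 18/3 = 6.
vegetable broth: 350 g × 6 ÷ 240 g/cup × 16 tbsp/cup = 140 tbsp
olive oil: 50 g × 6 = 300 g
ketchup: 450 mL × 6 = 2700 mL
diced tomatoes: 75 g × 6 ÷ 28.35 g/oz ≈ 16 oz
breadcrumbs: 400 g × 6 = 2400 g

vegetable broth: 140 tbsp; olive oil: 300 g; ketchup: 2700 mL; diced tomatoes: 16 oz; breadcrumbs: 2400 g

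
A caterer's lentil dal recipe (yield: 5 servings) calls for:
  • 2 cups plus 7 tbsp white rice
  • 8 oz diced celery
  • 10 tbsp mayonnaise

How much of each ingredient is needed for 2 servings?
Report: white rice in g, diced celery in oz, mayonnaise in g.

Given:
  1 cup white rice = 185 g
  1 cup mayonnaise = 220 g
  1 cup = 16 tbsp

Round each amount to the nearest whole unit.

Scaling factor: 2/5 = 0.4.
white rice: (2 cup + 7 tbsp = 2.4375 cup) × 2/5 × 185 g/cup ≈ 180 g
diced celery: 8 oz × 2/5 ≈ 3 oz
mayonnaise: 10 tbsp × 2/5 ÷ 16 tbsp/cup × 220 g/cup = 55 g

white rice: 180 g; diced celery: 3 oz; mayonnaise: 55 g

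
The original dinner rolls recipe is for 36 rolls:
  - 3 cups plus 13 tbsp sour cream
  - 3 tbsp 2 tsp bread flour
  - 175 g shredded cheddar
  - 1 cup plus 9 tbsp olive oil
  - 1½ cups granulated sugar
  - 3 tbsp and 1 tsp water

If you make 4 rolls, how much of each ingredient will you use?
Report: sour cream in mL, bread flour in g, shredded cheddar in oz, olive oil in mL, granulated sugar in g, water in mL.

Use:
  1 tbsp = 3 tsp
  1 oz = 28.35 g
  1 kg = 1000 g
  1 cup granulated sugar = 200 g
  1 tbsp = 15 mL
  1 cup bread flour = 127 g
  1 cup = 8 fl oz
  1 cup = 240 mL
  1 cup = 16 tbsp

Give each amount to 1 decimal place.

Scaling factor: 4/36 = 1/9.
sour cream: (3 cup + 13 tbsp = 3.8125 cup) × 1/9 × 240 mL/cup ≈ 101.7 mL
bread flour: (3 tbsp + 2 tsp = 11/3 tbsp) × 1/9 ÷ 16 tbsp/cup × 127 g/cup ≈ 3.2 g
shredded cheddar: 175 g × 1/9 ÷ 28.35 g/oz ≈ 0.7 oz
olive oil: (1 cup + 9 tbsp = 1.5625 cup) × 1/9 × 240 mL/cup ≈ 41.7 mL
granulated sugar: 1.5 cup × 1/9 × 200 g/cup ≈ 33.3 g
water: (3 tbsp + 1 tsp = 10/3 tbsp) × 1/9 × 15 mL/tbsp ≈ 5.6 mL

sour cream: 101.7 mL; bread flour: 3.2 g; shredded cheddar: 0.7 oz; olive oil: 41.7 mL; granulated sugar: 33.3 g; water: 5.6 mL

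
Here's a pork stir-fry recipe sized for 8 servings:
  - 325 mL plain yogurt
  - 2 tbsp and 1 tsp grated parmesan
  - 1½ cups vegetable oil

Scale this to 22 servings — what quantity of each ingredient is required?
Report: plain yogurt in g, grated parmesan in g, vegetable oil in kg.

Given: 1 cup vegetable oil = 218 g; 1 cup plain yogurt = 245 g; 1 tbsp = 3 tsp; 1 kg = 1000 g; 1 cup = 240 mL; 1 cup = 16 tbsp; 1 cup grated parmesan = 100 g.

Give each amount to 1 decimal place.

plain yogurt: 912.4 g; grated parmesan: 40.1 g; vegetable oil: 0.9 kg

Scaling factor: 22/8 = 11/4 = 2.75.
plain yogurt: 325 mL × 11/4 ÷ 240 mL/cup × 245 g/cup ≈ 912.4 g
grated parmesan: (2 tbsp + 1 tsp = 7/3 tbsp) × 11/4 ÷ 16 tbsp/cup × 100 g/cup ≈ 40.1 g
vegetable oil: 1.5 cup × 11/4 × 218 g/cup ÷ 1000 g/kg ≈ 0.9 kg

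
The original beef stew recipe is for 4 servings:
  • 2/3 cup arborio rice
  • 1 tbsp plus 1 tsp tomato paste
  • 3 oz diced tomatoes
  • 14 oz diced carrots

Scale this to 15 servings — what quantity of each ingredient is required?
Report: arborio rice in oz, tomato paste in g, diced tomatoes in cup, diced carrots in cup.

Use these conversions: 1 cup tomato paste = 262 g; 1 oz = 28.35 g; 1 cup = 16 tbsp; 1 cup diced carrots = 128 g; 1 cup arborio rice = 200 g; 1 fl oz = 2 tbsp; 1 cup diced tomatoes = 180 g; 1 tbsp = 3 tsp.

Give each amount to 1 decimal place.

arborio rice: 17.6 oz; tomato paste: 81.9 g; diced tomatoes: 1.8 cup; diced carrots: 11.6 cup

Scaling factor: 15/4 = 3.75.
arborio rice: 2/3 cup × 15/4 × 200 g/cup ÷ 28.35 g/oz ≈ 17.6 oz
tomato paste: (1 tbsp + 1 tsp = 4/3 tbsp) × 15/4 ÷ 16 tbsp/cup × 262 g/cup ≈ 81.9 g
diced tomatoes: 3 oz × 15/4 × 28.35 g/oz ÷ 180 g/cup ≈ 1.8 cup
diced carrots: 14 oz × 15/4 × 28.35 g/oz ÷ 128 g/cup ≈ 11.6 cup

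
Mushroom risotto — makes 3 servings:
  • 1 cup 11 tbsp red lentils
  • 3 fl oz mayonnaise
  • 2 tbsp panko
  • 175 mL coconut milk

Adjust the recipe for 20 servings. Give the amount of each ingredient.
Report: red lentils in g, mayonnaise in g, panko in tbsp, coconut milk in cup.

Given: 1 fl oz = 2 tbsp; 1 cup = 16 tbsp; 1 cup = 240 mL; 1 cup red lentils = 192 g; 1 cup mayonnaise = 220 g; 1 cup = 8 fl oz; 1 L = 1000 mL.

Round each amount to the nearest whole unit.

red lentils: 2160 g; mayonnaise: 550 g; panko: 13 tbsp; coconut milk: 5 cup

Scaling factor: 20/3.
red lentils: (1 cup + 11 tbsp = 1.6875 cup) × 20/3 × 192 g/cup = 2160 g
mayonnaise: 3 fl oz × 20/3 ÷ 8 fl oz/cup × 220 g/cup = 550 g
panko: 2 tbsp × 20/3 ≈ 13 tbsp
coconut milk: 175 mL × 20/3 ÷ 240 mL/cup ≈ 5 cup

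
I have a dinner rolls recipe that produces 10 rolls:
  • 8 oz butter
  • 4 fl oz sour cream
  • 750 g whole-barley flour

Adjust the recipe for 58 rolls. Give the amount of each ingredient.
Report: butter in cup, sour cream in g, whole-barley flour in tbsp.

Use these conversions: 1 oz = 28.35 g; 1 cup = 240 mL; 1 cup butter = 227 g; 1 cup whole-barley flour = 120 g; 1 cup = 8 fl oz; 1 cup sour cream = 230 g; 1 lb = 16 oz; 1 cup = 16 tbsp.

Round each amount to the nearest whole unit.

Scaling factor: 58/10 = 29/5 = 5.8.
butter: 8 oz × 29/5 × 28.35 g/oz ÷ 227 g/cup ≈ 6 cup
sour cream: 4 fl oz × 29/5 ÷ 8 fl oz/cup × 230 g/cup = 667 g
whole-barley flour: 750 g × 29/5 ÷ 120 g/cup × 16 tbsp/cup = 580 tbsp

butter: 6 cup; sour cream: 667 g; whole-barley flour: 580 tbsp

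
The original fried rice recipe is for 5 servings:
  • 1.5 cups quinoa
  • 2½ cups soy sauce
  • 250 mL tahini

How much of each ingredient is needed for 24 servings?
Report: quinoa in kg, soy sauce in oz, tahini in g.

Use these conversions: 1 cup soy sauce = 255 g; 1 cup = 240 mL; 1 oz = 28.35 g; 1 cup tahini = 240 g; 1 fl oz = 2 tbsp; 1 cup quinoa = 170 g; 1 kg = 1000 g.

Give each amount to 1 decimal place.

quinoa: 1.2 kg; soy sauce: 107.9 oz; tahini: 1200.0 g

Scaling factor: 24/5 = 4.8.
quinoa: 1.5 cup × 24/5 × 170 g/cup ÷ 1000 g/kg ≈ 1.2 kg
soy sauce: 2.5 cup × 24/5 × 255 g/cup ÷ 28.35 g/oz ≈ 107.9 oz
tahini: 250 mL × 24/5 ÷ 240 mL/cup × 240 g/cup = 1200.0 g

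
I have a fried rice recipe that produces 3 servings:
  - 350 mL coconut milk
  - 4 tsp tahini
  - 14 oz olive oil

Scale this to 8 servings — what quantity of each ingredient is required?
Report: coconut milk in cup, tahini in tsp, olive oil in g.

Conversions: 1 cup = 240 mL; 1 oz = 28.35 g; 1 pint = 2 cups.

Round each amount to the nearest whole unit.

Scaling factor: 8/3.
coconut milk: 350 mL × 8/3 ÷ 240 mL/cup ≈ 4 cup
tahini: 4 tsp × 8/3 ≈ 11 tsp
olive oil: 14 oz × 8/3 × 28.35 g/oz ≈ 1058 g

coconut milk: 4 cup; tahini: 11 tsp; olive oil: 1058 g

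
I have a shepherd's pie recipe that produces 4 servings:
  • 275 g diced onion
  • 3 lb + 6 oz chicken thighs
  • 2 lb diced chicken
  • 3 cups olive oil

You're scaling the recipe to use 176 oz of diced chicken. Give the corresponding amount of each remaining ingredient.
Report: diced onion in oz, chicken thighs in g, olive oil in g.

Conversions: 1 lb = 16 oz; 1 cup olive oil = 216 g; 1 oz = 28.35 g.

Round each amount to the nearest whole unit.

diced onion: 53 oz; chicken thighs: 8420 g; olive oil: 3564 g

The original recipe has 32 oz of diced chicken, so the scaling factor is 176 ÷ 32 = 11/2 = 5.5.
diced onion: 275 g × 11/2 ÷ 28.35 g/oz ≈ 53 oz
chicken thighs: (3 lb + 6 oz = 3.375 lb) × 11/2 × 16 oz/lb × 28.35 g/oz ≈ 8420 g
olive oil: 3 cup × 11/2 × 216 g/cup = 3564 g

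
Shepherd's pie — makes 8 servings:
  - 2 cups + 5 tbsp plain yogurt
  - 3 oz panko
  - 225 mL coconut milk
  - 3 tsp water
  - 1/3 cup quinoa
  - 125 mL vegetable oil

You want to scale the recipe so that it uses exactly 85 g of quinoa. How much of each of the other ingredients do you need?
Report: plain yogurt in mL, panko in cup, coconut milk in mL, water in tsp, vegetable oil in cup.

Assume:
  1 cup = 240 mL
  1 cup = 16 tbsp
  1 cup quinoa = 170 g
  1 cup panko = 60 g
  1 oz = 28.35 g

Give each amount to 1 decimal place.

The original recipe has 170/3 g of quinoa, so the scaling factor is 85 ÷ 170/3 = 3/2 = 1.5.
plain yogurt: (2 cup + 5 tbsp = 2.3125 cup) × 3/2 × 240 mL/cup = 832.5 mL
panko: 3 oz × 3/2 × 28.35 g/oz ÷ 60 g/cup ≈ 2.1 cup
coconut milk: 225 mL × 3/2 = 337.5 mL
water: 3 tsp × 3/2 = 4.5 tsp
vegetable oil: 125 mL × 3/2 ÷ 240 mL/cup ≈ 0.8 cup

plain yogurt: 832.5 mL; panko: 2.1 cup; coconut milk: 337.5 mL; water: 4.5 tsp; vegetable oil: 0.8 cup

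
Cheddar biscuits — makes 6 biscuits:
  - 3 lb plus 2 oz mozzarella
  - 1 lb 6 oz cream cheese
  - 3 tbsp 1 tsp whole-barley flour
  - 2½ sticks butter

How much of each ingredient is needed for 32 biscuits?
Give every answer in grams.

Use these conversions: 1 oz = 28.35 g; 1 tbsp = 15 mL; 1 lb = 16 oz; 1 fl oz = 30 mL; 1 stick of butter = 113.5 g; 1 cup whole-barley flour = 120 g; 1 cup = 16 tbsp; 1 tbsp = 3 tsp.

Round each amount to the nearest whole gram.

Scaling factor: 32/6 = 16/3.
mozzarella: (3 lb + 2 oz = 3.125 lb) × 16/3 × 16 oz/lb × 28.35 g/oz = 7560 g
cream cheese: (1 lb + 6 oz = 1.375 lb) × 16/3 × 16 oz/lb × 28.35 g/oz ≈ 3326 g
whole-barley flour: (3 tbsp + 1 tsp = 10/3 tbsp) × 16/3 ÷ 16 tbsp/cup × 120 g/cup ≈ 133 g
butter: 2.5 stick × 16/3 × 113.5 g/stick ≈ 1513 g

mozzarella: 7560 g; cream cheese: 3326 g; whole-barley flour: 133 g; butter: 1513 g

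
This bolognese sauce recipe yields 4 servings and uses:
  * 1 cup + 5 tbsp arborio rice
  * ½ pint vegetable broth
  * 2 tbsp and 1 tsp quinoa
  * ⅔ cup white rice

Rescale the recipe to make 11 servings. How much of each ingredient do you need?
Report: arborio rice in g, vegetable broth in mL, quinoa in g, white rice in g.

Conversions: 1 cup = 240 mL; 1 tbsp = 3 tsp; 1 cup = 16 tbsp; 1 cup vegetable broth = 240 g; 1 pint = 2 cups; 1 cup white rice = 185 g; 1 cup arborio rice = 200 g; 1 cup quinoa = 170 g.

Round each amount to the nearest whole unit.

Scaling factor: 11/4 = 2.75.
arborio rice: (1 cup + 5 tbsp = 1.3125 cup) × 11/4 × 200 g/cup ≈ 722 g
vegetable broth: 0.5 pint × 11/4 × 2 cup/pint × 240 mL/cup = 660 mL
quinoa: (2 tbsp + 1 tsp = 7/3 tbsp) × 11/4 ÷ 16 tbsp/cup × 170 g/cup ≈ 68 g
white rice: 2/3 cup × 11/4 × 185 g/cup ≈ 339 g

arborio rice: 722 g; vegetable broth: 660 mL; quinoa: 68 g; white rice: 339 g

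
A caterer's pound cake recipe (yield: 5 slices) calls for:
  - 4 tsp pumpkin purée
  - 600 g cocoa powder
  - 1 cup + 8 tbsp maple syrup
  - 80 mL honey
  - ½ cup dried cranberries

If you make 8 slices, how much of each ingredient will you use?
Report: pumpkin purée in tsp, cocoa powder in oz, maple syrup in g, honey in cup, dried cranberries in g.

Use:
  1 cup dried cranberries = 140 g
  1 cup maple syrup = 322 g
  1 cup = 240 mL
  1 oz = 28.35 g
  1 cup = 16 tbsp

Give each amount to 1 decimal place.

Scaling factor: 8/5 = 1.6.
pumpkin purée: 4 tsp × 8/5 = 6.4 tsp
cocoa powder: 600 g × 8/5 ÷ 28.35 g/oz ≈ 33.9 oz
maple syrup: (1 cup + 8 tbsp = 1.5 cup) × 8/5 × 322 g/cup = 772.8 g
honey: 80 mL × 8/5 ÷ 240 mL/cup ≈ 0.5 cup
dried cranberries: 0.5 cup × 8/5 × 140 g/cup = 112.0 g

pumpkin purée: 6.4 tsp; cocoa powder: 33.9 oz; maple syrup: 772.8 g; honey: 0.5 cup; dried cranberries: 112.0 g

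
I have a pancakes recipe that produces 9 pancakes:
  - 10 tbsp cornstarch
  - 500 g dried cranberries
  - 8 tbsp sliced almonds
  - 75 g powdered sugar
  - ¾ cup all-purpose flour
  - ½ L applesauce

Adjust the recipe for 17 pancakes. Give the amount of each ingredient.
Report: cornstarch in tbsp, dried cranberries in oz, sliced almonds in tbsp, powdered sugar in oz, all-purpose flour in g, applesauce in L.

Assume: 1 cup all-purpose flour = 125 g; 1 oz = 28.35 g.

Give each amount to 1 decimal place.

cornstarch: 18.9 tbsp; dried cranberries: 33.3 oz; sliced almonds: 15.1 tbsp; powdered sugar: 5.0 oz; all-purpose flour: 177.1 g; applesauce: 0.9 L

Scaling factor: 17/9.
cornstarch: 10 tbsp × 17/9 ≈ 18.9 tbsp
dried cranberries: 500 g × 17/9 ÷ 28.35 g/oz ≈ 33.3 oz
sliced almonds: 8 tbsp × 17/9 ≈ 15.1 tbsp
powdered sugar: 75 g × 17/9 ÷ 28.35 g/oz ≈ 5.0 oz
all-purpose flour: 0.75 cup × 17/9 × 125 g/cup ≈ 177.1 g
applesauce: 0.5 L × 17/9 ≈ 0.9 L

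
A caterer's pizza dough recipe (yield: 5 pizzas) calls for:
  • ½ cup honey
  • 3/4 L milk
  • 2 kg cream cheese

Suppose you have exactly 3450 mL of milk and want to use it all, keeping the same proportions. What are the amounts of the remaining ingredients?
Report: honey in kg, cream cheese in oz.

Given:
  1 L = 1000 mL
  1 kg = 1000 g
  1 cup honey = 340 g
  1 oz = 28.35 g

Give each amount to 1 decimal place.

honey: 0.8 kg; cream cheese: 324.5 oz

The original recipe has 750 mL of milk, so the scaling factor is 3450 ÷ 750 = 23/5 = 4.6.
honey: 0.5 cup × 23/5 × 340 g/cup ÷ 1000 g/kg ≈ 0.8 kg
cream cheese: 2 kg × 23/5 × 1000 g/kg ÷ 28.35 g/oz ≈ 324.5 oz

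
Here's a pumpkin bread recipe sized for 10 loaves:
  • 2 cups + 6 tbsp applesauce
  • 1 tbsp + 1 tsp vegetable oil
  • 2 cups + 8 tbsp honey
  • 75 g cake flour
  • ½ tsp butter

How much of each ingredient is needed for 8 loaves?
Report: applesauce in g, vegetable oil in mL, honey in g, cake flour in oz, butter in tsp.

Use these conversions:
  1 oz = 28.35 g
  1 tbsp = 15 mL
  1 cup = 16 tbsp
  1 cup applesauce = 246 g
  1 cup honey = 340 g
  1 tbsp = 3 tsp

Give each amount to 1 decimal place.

applesauce: 467.4 g; vegetable oil: 16.0 mL; honey: 680.0 g; cake flour: 2.1 oz; butter: 0.4 tsp

Scaling factor: 8/10 = 4/5 = 0.8.
applesauce: (2 cup + 6 tbsp = 2.375 cup) × 4/5 × 246 g/cup = 467.4 g
vegetable oil: (1 tbsp + 1 tsp = 4/3 tbsp) × 4/5 × 15 mL/tbsp = 16.0 mL
honey: (2 cup + 8 tbsp = 2.5 cup) × 4/5 × 340 g/cup = 680.0 g
cake flour: 75 g × 4/5 ÷ 28.35 g/oz ≈ 2.1 oz
butter: 0.5 tsp × 4/5 = 0.4 tsp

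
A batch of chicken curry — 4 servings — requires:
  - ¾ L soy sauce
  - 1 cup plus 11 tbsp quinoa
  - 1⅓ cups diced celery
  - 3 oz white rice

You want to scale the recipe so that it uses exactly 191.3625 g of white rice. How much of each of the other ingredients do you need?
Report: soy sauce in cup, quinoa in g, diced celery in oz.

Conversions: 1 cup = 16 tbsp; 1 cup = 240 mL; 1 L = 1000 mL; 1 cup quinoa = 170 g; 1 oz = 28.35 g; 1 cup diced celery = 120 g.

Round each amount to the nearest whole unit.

soy sauce: 7 cup; quinoa: 645 g; diced celery: 13 oz

The original recipe has 85.05 g of white rice, so the scaling factor is 191.3625 ÷ 85.05 = 9/4 = 2.25.
soy sauce: 0.75 L × 9/4 × 1000 mL/L ÷ 240 mL/cup ≈ 7 cup
quinoa: (1 cup + 11 tbsp = 1.6875 cup) × 9/4 × 170 g/cup ≈ 645 g
diced celery: 4/3 cup × 9/4 × 120 g/cup ÷ 28.35 g/oz ≈ 13 oz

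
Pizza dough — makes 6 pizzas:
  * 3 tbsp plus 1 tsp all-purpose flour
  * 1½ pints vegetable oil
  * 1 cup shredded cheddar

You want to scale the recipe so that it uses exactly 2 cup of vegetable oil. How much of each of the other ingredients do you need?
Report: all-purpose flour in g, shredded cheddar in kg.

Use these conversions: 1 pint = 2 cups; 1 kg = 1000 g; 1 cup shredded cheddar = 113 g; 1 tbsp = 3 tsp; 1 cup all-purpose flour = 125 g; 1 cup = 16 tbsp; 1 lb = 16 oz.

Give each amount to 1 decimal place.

all-purpose flour: 17.4 g; shredded cheddar: 0.1 kg

The original recipe has 3 cup of vegetable oil, so the scaling factor is 2 ÷ 3 = 2/3.
all-purpose flour: (3 tbsp + 1 tsp = 10/3 tbsp) × 2/3 ÷ 16 tbsp/cup × 125 g/cup ≈ 17.4 g
shredded cheddar: 1 cup × 2/3 × 113 g/cup ÷ 1000 g/kg ≈ 0.1 kg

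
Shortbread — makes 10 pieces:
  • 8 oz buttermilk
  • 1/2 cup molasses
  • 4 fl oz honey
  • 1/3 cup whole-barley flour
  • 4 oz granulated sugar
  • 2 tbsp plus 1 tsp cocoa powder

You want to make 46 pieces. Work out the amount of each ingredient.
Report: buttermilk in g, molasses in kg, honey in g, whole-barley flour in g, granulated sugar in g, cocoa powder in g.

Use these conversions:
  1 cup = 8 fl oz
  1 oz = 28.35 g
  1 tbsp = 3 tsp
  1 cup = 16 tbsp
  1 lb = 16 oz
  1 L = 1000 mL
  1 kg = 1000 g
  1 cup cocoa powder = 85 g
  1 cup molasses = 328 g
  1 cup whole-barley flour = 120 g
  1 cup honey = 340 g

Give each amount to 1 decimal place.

buttermilk: 1043.3 g; molasses: 0.8 kg; honey: 782.0 g; whole-barley flour: 184.0 g; granulated sugar: 521.6 g; cocoa powder: 57.0 g

Scaling factor: 46/10 = 23/5 = 4.6.
buttermilk: 8 oz × 23/5 × 28.35 g/oz ≈ 1043.3 g
molasses: 0.5 cup × 23/5 × 328 g/cup ÷ 1000 g/kg ≈ 0.8 kg
honey: 4 fl oz × 23/5 ÷ 8 fl oz/cup × 340 g/cup = 782.0 g
whole-barley flour: 1/3 cup × 23/5 × 120 g/cup = 184.0 g
granulated sugar: 4 oz × 23/5 × 28.35 g/oz ≈ 521.6 g
cocoa powder: (2 tbsp + 1 tsp = 7/3 tbsp) × 23/5 ÷ 16 tbsp/cup × 85 g/cup ≈ 57.0 g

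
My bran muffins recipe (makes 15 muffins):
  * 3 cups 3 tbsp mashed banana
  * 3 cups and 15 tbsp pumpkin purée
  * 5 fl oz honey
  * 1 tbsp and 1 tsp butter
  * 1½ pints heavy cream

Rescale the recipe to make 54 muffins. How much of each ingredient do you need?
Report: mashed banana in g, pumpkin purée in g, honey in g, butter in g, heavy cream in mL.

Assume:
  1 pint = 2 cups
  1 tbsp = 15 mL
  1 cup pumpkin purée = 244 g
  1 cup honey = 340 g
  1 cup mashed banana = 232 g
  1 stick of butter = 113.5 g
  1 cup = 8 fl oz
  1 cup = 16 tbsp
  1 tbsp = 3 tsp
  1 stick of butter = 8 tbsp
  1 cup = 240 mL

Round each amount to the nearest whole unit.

Scaling factor: 54/15 = 18/5 = 3.6.
mashed banana: (3 cup + 3 tbsp = 3.1875 cup) × 18/5 × 232 g/cup ≈ 2662 g
pumpkin purée: (3 cup + 15 tbsp = 3.9375 cup) × 18/5 × 244 g/cup ≈ 3459 g
honey: 5 fl oz × 18/5 ÷ 8 fl oz/cup × 340 g/cup = 765 g
butter: (1 tbsp + 1 tsp = 4/3 tbsp) × 18/5 ÷ 8 tbsp/stick × 113.5 g/stick ≈ 68 g
heavy cream: 1.5 pint × 18/5 × 2 cup/pint × 240 mL/cup = 2592 mL

mashed banana: 2662 g; pumpkin purée: 3459 g; honey: 765 g; butter: 68 g; heavy cream: 2592 mL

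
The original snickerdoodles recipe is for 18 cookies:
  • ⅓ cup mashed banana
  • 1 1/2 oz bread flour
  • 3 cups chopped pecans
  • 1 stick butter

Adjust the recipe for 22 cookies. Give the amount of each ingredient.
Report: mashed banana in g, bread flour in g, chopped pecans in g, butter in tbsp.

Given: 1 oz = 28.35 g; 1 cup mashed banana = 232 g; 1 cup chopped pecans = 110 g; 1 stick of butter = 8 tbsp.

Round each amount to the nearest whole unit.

mashed banana: 95 g; bread flour: 52 g; chopped pecans: 403 g; butter: 10 tbsp

Scaling factor: 22/18 = 11/9.
mashed banana: 1/3 cup × 11/9 × 232 g/cup ≈ 95 g
bread flour: 1.5 oz × 11/9 × 28.35 g/oz ≈ 52 g
chopped pecans: 3 cup × 11/9 × 110 g/cup ≈ 403 g
butter: 1 stick × 11/9 × 8 tbsp/stick ≈ 10 tbsp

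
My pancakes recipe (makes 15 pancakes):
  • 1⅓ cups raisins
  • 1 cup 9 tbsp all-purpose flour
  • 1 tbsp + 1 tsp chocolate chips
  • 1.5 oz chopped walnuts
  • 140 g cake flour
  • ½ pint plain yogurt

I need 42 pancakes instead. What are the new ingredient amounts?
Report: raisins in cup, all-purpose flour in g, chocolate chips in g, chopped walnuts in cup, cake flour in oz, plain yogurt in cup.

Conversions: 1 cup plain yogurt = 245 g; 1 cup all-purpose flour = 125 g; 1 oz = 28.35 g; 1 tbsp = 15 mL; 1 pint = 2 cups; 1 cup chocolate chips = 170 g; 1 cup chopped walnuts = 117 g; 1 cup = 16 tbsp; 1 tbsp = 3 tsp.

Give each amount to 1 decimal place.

raisins: 3.7 cup; all-purpose flour: 546.9 g; chocolate chips: 39.7 g; chopped walnuts: 1.0 cup; cake flour: 13.8 oz; plain yogurt: 2.8 cup

Scaling factor: 42/15 = 14/5 = 2.8.
raisins: 4/3 cup × 14/5 ≈ 3.7 cup
all-purpose flour: (1 cup + 9 tbsp = 1.5625 cup) × 14/5 × 125 g/cup ≈ 546.9 g
chocolate chips: (1 tbsp + 1 tsp = 4/3 tbsp) × 14/5 ÷ 16 tbsp/cup × 170 g/cup ≈ 39.7 g
chopped walnuts: 1.5 oz × 14/5 × 28.35 g/oz ÷ 117 g/cup ≈ 1.0 cup
cake flour: 140 g × 14/5 ÷ 28.35 g/oz ≈ 13.8 oz
plain yogurt: 0.5 pint × 14/5 × 2 cup/pint = 2.8 cup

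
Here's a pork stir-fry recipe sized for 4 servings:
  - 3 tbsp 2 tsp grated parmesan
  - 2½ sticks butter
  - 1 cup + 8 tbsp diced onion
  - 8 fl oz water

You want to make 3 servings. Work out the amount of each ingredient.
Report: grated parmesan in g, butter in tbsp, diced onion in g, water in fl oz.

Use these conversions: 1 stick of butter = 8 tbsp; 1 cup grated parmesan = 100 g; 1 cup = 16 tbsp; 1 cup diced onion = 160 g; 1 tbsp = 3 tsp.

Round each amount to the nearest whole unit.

grated parmesan: 17 g; butter: 15 tbsp; diced onion: 180 g; water: 6 fl oz

Scaling factor: 3/4 = 0.75.
grated parmesan: (3 tbsp + 2 tsp = 11/3 tbsp) × 3/4 ÷ 16 tbsp/cup × 100 g/cup ≈ 17 g
butter: 2.5 stick × 3/4 × 8 tbsp/stick = 15 tbsp
diced onion: (1 cup + 8 tbsp = 1.5 cup) × 3/4 × 160 g/cup = 180 g
water: 8 fl oz × 3/4 = 6 fl oz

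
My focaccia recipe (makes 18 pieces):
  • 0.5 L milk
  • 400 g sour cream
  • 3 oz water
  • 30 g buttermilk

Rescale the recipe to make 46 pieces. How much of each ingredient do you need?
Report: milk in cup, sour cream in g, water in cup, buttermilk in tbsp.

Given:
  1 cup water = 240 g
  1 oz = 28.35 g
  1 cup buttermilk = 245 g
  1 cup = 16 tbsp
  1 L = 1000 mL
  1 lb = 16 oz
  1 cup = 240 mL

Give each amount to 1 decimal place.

Scaling factor: 46/18 = 23/9.
milk: 0.5 L × 23/9 × 1000 mL/L ÷ 240 mL/cup ≈ 5.3 cup
sour cream: 400 g × 23/9 ≈ 1022.2 g
water: 3 oz × 23/9 × 28.35 g/oz ÷ 240 g/cup ≈ 0.9 cup
buttermilk: 30 g × 23/9 ÷ 245 g/cup × 16 tbsp/cup ≈ 5.0 tbsp

milk: 5.3 cup; sour cream: 1022.2 g; water: 0.9 cup; buttermilk: 5.0 tbsp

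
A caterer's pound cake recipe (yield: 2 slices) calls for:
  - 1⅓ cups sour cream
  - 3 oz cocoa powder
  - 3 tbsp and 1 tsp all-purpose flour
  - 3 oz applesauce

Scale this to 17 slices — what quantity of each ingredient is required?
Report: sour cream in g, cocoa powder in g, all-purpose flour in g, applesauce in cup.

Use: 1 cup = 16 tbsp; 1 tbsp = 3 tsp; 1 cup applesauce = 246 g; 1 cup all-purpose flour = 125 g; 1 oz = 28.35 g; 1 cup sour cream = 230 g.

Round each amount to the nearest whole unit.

Scaling factor: 17/2 = 8.5.
sour cream: 4/3 cup × 17/2 × 230 g/cup ≈ 2607 g
cocoa powder: 3 oz × 17/2 × 28.35 g/oz ≈ 723 g
all-purpose flour: (3 tbsp + 1 tsp = 10/3 tbsp) × 17/2 ÷ 16 tbsp/cup × 125 g/cup ≈ 221 g
applesauce: 3 oz × 17/2 × 28.35 g/oz ÷ 246 g/cup ≈ 3 cup

sour cream: 2607 g; cocoa powder: 723 g; all-purpose flour: 221 g; applesauce: 3 cup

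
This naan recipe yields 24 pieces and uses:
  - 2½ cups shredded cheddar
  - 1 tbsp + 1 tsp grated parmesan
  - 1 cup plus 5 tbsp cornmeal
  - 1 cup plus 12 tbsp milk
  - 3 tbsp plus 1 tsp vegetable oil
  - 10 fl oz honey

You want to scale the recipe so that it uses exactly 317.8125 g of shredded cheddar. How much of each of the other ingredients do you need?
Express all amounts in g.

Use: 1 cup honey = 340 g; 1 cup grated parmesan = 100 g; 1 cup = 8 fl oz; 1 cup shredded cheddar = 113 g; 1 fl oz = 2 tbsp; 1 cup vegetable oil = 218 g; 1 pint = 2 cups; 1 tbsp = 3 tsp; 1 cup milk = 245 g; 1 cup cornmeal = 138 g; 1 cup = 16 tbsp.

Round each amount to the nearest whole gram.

grated parmesan: 9 g; cornmeal: 204 g; milk: 482 g; vegetable oil: 51 g; honey: 478 g

The original recipe has 282.5 g of shredded cheddar, so the scaling factor is 317.8125 ÷ 282.5 = 9/8 = 1.125.
grated parmesan: (1 tbsp + 1 tsp = 4/3 tbsp) × 9/8 ÷ 16 tbsp/cup × 100 g/cup ≈ 9 g
cornmeal: (1 cup + 5 tbsp = 1.3125 cup) × 9/8 × 138 g/cup ≈ 204 g
milk: (1 cup + 12 tbsp = 1.75 cup) × 9/8 × 245 g/cup ≈ 482 g
vegetable oil: (3 tbsp + 1 tsp = 10/3 tbsp) × 9/8 ÷ 16 tbsp/cup × 218 g/cup ≈ 51 g
honey: 10 fl oz × 9/8 ÷ 8 fl oz/cup × 340 g/cup ≈ 478 g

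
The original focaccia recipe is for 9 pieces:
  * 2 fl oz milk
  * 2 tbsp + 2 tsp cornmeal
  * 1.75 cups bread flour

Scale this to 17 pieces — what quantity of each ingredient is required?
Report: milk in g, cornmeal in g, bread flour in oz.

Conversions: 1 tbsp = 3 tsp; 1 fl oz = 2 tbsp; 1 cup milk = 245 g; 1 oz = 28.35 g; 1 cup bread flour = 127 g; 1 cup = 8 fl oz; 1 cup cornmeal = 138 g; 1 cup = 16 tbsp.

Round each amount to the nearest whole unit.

Scaling factor: 17/9.
milk: 2 fl oz × 17/9 ÷ 8 fl oz/cup × 245 g/cup ≈ 116 g
cornmeal: (2 tbsp + 2 tsp = 8/3 tbsp) × 17/9 ÷ 16 tbsp/cup × 138 g/cup ≈ 43 g
bread flour: 1.75 cup × 17/9 × 127 g/cup ÷ 28.35 g/oz ≈ 15 oz

milk: 116 g; cornmeal: 43 g; bread flour: 15 oz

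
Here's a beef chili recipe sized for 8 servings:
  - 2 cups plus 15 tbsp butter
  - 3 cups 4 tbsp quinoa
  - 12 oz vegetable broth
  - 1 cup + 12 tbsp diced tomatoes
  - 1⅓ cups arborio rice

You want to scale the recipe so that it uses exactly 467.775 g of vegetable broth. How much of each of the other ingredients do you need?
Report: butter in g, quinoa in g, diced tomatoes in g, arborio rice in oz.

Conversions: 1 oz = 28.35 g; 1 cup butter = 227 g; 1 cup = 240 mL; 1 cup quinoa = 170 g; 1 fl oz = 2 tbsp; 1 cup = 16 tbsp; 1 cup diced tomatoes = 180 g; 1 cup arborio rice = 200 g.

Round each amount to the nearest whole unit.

The original recipe has 340.2 g of vegetable broth, so the scaling factor is 467.775 ÷ 340.2 = 11/8 = 1.375.
butter: (2 cup + 15 tbsp = 2.9375 cup) × 11/8 × 227 g/cup ≈ 917 g
quinoa: (3 cup + 4 tbsp = 3.25 cup) × 11/8 × 170 g/cup ≈ 760 g
diced tomatoes: (1 cup + 12 tbsp = 1.75 cup) × 11/8 × 180 g/cup ≈ 433 g
arborio rice: 4/3 cup × 11/8 × 200 g/cup ÷ 28.35 g/oz ≈ 13 oz

butter: 917 g; quinoa: 760 g; diced tomatoes: 433 g; arborio rice: 13 oz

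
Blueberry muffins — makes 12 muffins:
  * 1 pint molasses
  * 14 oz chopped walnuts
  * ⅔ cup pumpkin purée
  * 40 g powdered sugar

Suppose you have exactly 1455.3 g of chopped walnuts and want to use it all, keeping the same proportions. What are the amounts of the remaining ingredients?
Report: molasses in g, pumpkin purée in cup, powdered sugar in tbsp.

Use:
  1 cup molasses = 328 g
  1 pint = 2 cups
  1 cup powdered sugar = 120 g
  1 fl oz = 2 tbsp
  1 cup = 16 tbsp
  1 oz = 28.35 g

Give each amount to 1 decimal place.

molasses: 2405.3 g; pumpkin purée: 2.4 cup; powdered sugar: 19.6 tbsp

The original recipe has 396.9 g of chopped walnuts, so the scaling factor is 1455.3 ÷ 396.9 = 11/3.
molasses: 1 pint × 11/3 × 2 cup/pint × 328 g/cup ≈ 2405.3 g
pumpkin purée: 2/3 cup × 11/3 ≈ 2.4 cup
powdered sugar: 40 g × 11/3 ÷ 120 g/cup × 16 tbsp/cup ≈ 19.6 tbsp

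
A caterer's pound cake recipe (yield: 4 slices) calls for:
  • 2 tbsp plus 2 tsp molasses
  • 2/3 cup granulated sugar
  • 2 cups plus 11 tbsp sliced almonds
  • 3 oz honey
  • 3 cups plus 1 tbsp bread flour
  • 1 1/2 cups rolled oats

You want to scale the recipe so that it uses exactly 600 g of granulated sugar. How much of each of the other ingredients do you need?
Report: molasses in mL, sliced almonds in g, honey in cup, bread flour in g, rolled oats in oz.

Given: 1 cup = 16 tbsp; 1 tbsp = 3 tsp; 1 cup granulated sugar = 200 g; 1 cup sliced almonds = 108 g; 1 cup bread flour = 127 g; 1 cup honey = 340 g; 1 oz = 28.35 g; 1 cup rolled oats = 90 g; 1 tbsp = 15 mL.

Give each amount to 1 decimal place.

The original recipe has 400/3 g of granulated sugar, so the scaling factor is 600 ÷ 400/3 = 9/2 = 4.5.
molasses: (2 tbsp + 2 tsp = 8/3 tbsp) × 9/2 × 15 mL/tbsp = 180.0 mL
sliced almonds: (2 cup + 11 tbsp = 2.6875 cup) × 9/2 × 108 g/cup ≈ 1306.1 g
honey: 3 oz × 9/2 × 28.35 g/oz ÷ 340 g/cup ≈ 1.1 cup
bread flour: (3 cup + 1 tbsp = 3.0625 cup) × 9/2 × 127 g/cup ≈ 1750.2 g
rolled oats: 1.5 cup × 9/2 × 90 g/cup ÷ 28.35 g/oz ≈ 21.4 oz

molasses: 180.0 mL; sliced almonds: 1306.1 g; honey: 1.1 cup; bread flour: 1750.2 g; rolled oats: 21.4 oz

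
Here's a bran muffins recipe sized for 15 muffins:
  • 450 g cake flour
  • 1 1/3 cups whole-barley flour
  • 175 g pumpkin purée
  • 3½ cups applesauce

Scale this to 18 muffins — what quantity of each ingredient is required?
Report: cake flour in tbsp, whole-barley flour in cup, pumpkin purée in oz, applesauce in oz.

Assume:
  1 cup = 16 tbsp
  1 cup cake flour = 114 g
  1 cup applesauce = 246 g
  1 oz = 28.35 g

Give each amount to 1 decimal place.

Scaling factor: 18/15 = 6/5 = 1.2.
cake flour: 450 g × 6/5 ÷ 114 g/cup × 16 tbsp/cup ≈ 75.8 tbsp
whole-barley flour: 4/3 cup × 6/5 = 1.6 cup
pumpkin purée: 175 g × 6/5 ÷ 28.35 g/oz ≈ 7.4 oz
applesauce: 3.5 cup × 6/5 × 246 g/cup ÷ 28.35 g/oz ≈ 36.4 oz

cake flour: 75.8 tbsp; whole-barley flour: 1.6 cup; pumpkin purée: 7.4 oz; applesauce: 36.4 oz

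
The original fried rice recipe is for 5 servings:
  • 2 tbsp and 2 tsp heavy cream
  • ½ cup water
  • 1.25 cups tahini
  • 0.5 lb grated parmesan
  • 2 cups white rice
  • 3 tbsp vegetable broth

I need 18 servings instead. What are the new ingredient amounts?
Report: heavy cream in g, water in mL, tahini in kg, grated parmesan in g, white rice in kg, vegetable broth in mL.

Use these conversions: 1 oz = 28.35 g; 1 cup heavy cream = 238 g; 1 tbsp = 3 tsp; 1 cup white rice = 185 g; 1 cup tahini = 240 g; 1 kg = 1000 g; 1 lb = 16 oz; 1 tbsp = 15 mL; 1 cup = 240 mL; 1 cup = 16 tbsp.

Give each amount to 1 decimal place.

heavy cream: 142.8 g; water: 432.0 mL; tahini: 1.1 kg; grated parmesan: 816.5 g; white rice: 1.3 kg; vegetable broth: 162.0 mL

Scaling factor: 18/5 = 3.6.
heavy cream: (2 tbsp + 2 tsp = 8/3 tbsp) × 18/5 ÷ 16 tbsp/cup × 238 g/cup = 142.8 g
water: 0.5 cup × 18/5 × 240 mL/cup = 432.0 mL
tahini: 1.25 cup × 18/5 × 240 g/cup ÷ 1000 g/kg ≈ 1.1 kg
grated parmesan: 0.5 lb × 18/5 × 16 oz/lb × 28.35 g/oz ≈ 816.5 g
white rice: 2 cup × 18/5 × 185 g/cup ÷ 1000 g/kg ≈ 1.3 kg
vegetable broth: 3 tbsp × 18/5 × 15 mL/tbsp = 162.0 mL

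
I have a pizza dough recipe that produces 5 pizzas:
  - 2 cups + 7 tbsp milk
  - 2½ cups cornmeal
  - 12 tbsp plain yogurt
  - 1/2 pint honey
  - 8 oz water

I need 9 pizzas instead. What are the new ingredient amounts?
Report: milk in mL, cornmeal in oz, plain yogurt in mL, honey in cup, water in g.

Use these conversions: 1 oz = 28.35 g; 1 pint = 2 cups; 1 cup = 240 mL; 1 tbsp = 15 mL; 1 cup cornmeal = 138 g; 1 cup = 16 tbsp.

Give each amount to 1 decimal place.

Scaling factor: 9/5 = 1.8.
milk: (2 cup + 7 tbsp = 2.4375 cup) × 9/5 × 240 mL/cup = 1053.0 mL
cornmeal: 2.5 cup × 9/5 × 138 g/cup ÷ 28.35 g/oz ≈ 21.9 oz
plain yogurt: 12 tbsp × 9/5 × 15 mL/tbsp = 324.0 mL
honey: 0.5 pint × 9/5 × 2 cup/pint = 1.8 cup
water: 8 oz × 9/5 × 28.35 g/oz ≈ 408.2 g

milk: 1053.0 mL; cornmeal: 21.9 oz; plain yogurt: 324.0 mL; honey: 1.8 cup; water: 408.2 g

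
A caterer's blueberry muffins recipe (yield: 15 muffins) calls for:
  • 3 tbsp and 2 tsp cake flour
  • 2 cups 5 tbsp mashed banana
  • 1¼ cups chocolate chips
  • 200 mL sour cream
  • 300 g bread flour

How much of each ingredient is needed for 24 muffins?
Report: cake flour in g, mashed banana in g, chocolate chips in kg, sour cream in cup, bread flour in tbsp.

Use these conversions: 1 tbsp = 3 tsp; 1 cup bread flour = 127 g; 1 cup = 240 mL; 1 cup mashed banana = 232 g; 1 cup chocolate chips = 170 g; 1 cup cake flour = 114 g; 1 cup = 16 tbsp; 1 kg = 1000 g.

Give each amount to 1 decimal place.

cake flour: 41.8 g; mashed banana: 858.4 g; chocolate chips: 0.3 kg; sour cream: 1.3 cup; bread flour: 60.5 tbsp

Scaling factor: 24/15 = 8/5 = 1.6.
cake flour: (3 tbsp + 2 tsp = 11/3 tbsp) × 8/5 ÷ 16 tbsp/cup × 114 g/cup = 41.8 g
mashed banana: (2 cup + 5 tbsp = 2.3125 cup) × 8/5 × 232 g/cup = 858.4 g
chocolate chips: 1.25 cup × 8/5 × 170 g/cup ÷ 1000 g/kg ≈ 0.3 kg
sour cream: 200 mL × 8/5 ÷ 240 mL/cup ≈ 1.3 cup
bread flour: 300 g × 8/5 ÷ 127 g/cup × 16 tbsp/cup ≈ 60.5 tbsp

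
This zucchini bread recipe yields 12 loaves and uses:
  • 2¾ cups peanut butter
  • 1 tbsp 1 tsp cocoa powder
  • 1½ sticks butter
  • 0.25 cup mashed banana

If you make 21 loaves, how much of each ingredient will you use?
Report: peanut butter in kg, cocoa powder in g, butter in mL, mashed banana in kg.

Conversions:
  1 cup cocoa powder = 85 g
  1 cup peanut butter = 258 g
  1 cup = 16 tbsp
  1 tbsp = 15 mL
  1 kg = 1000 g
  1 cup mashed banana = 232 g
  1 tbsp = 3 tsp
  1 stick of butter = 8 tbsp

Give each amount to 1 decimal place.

peanut butter: 1.2 kg; cocoa powder: 12.4 g; butter: 315.0 mL; mashed banana: 0.1 kg

Scaling factor: 21/12 = 7/4 = 1.75.
peanut butter: 2.75 cup × 7/4 × 258 g/cup ÷ 1000 g/kg ≈ 1.2 kg
cocoa powder: (1 tbsp + 1 tsp = 4/3 tbsp) × 7/4 ÷ 16 tbsp/cup × 85 g/cup ≈ 12.4 g
butter: 1.5 stick × 7/4 × 8 tbsp/stick × 15 mL/tbsp = 315.0 mL
mashed banana: 0.25 cup × 7/4 × 232 g/cup ÷ 1000 g/kg ≈ 0.1 kg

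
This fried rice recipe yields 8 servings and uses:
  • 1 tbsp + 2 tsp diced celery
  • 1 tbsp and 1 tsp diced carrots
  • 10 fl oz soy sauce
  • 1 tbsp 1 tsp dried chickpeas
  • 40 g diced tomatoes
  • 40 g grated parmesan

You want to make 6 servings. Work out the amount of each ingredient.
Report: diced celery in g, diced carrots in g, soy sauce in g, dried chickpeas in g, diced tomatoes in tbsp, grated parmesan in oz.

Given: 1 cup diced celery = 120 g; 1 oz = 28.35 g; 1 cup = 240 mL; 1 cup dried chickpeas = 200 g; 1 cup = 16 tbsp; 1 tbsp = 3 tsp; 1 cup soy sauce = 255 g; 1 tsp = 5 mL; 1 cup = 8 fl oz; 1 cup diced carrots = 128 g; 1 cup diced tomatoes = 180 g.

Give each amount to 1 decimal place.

Scaling factor: 6/8 = 3/4 = 0.75.
diced celery: (1 tbsp + 2 tsp = 5/3 tbsp) × 3/4 ÷ 16 tbsp/cup × 120 g/cup ≈ 9.4 g
diced carrots: (1 tbsp + 1 tsp = 4/3 tbsp) × 3/4 ÷ 16 tbsp/cup × 128 g/cup = 8.0 g
soy sauce: 10 fl oz × 3/4 ÷ 8 fl oz/cup × 255 g/cup ≈ 239.1 g
dried chickpeas: (1 tbsp + 1 tsp = 4/3 tbsp) × 3/4 ÷ 16 tbsp/cup × 200 g/cup = 12.5 g
diced tomatoes: 40 g × 3/4 ÷ 180 g/cup × 16 tbsp/cup ≈ 2.7 tbsp
grated parmesan: 40 g × 3/4 ÷ 28.35 g/oz ≈ 1.1 oz

diced celery: 9.4 g; diced carrots: 8.0 g; soy sauce: 239.1 g; dried chickpeas: 12.5 g; diced tomatoes: 2.7 tbsp; grated parmesan: 1.1 oz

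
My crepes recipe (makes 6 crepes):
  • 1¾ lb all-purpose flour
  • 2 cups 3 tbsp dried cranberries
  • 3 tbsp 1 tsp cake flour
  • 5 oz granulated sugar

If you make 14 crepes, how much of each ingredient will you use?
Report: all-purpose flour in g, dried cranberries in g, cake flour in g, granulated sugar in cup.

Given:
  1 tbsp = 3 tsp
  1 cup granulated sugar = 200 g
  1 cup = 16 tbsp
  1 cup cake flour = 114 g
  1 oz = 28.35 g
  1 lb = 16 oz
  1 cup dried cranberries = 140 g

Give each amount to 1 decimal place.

all-purpose flour: 1852.2 g; dried cranberries: 714.6 g; cake flour: 55.4 g; granulated sugar: 1.7 cup

Scaling factor: 14/6 = 7/3.
all-purpose flour: 1.75 lb × 7/3 × 16 oz/lb × 28.35 g/oz = 1852.2 g
dried cranberries: (2 cup + 3 tbsp = 2.1875 cup) × 7/3 × 140 g/cup ≈ 714.6 g
cake flour: (3 tbsp + 1 tsp = 10/3 tbsp) × 7/3 ÷ 16 tbsp/cup × 114 g/cup ≈ 55.4 g
granulated sugar: 5 oz × 7/3 × 28.35 g/oz ÷ 200 g/cup ≈ 1.7 cup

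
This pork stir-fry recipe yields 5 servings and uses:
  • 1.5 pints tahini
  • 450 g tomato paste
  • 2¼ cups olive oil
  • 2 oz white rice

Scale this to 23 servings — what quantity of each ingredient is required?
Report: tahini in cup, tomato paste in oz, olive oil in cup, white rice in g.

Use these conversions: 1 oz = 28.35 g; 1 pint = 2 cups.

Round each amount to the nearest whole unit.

tahini: 14 cup; tomato paste: 73 oz; olive oil: 10 cup; white rice: 261 g

Scaling factor: 23/5 = 4.6.
tahini: 1.5 pint × 23/5 × 2 cup/pint ≈ 14 cup
tomato paste: 450 g × 23/5 ÷ 28.35 g/oz ≈ 73 oz
olive oil: 2.25 cup × 23/5 ≈ 10 cup
white rice: 2 oz × 23/5 × 28.35 g/oz ≈ 261 g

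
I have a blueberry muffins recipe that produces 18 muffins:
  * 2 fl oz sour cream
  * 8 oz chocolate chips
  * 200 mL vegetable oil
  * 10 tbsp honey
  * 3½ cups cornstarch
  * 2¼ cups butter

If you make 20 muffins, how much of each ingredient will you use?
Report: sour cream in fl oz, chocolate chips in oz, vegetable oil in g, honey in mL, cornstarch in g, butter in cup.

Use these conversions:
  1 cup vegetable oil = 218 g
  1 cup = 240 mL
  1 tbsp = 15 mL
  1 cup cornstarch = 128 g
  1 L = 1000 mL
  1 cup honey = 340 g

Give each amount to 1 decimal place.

sour cream: 2.2 fl oz; chocolate chips: 8.9 oz; vegetable oil: 201.9 g; honey: 166.7 mL; cornstarch: 497.8 g; butter: 2.5 cup

Scaling factor: 20/18 = 10/9.
sour cream: 2 fl oz × 10/9 ≈ 2.2 fl oz
chocolate chips: 8 oz × 10/9 ≈ 8.9 oz
vegetable oil: 200 mL × 10/9 ÷ 240 mL/cup × 218 g/cup ≈ 201.9 g
honey: 10 tbsp × 10/9 × 15 mL/tbsp ≈ 166.7 mL
cornstarch: 3.5 cup × 10/9 × 128 g/cup ≈ 497.8 g
butter: 2.25 cup × 10/9 = 2.5 cup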